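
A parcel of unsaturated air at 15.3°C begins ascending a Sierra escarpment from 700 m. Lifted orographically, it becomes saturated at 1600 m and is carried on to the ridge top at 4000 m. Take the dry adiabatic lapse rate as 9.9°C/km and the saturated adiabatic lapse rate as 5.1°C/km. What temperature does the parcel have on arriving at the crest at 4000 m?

-5.85°C

From 700 m to 1600 m (dry): cools by 9.9 × 0.9 = 8.91°C, giving 6.39°C.
From 1600 m to 4000 m (saturated): cools by 5.1 × 2.4 = 12.24°C, giving -5.85°C.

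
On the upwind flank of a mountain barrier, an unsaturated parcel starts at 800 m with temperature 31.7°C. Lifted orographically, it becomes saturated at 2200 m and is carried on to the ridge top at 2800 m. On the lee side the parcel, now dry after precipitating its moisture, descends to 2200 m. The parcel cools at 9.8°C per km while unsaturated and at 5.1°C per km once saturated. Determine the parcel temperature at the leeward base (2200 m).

20.8°C

Dry to 2200 m: -9.8 × 1.4 km = -13.72°C, so T = 17.98°C.
Saturated to 2800 m: -5.1 × 0.6 km = -3.06°C, so T = 14.92°C.
Dry descent to 2200 m: +9.8 × 0.6 km = +5.88°C, so T = 20.8°C.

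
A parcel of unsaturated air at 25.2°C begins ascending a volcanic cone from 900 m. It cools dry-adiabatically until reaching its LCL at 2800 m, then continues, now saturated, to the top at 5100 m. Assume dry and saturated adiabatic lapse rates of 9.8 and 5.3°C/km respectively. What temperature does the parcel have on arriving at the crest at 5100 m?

-5.61°C

900–2800 m, dry: Δz = 1.9 km ⇒ ΔT = -18.62°C; T = 6.58°C
2800–5100 m, saturated: Δz = 2.3 km ⇒ ΔT = -12.19°C; T = -5.61°C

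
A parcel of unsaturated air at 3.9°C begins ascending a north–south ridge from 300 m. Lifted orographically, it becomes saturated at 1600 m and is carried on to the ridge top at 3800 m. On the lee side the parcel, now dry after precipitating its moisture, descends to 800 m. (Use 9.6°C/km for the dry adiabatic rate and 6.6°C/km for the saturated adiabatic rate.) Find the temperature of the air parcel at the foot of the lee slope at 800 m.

5.7°C

300–1600 m, dry: Δz = 1.3 km ⇒ ΔT = -12.48°C; T = -8.58°C
1600–3800 m, saturated: Δz = 2.2 km ⇒ ΔT = -14.52°C; T = -23.1°C
3800–800 m, dry descent: Δz = 3 km ⇒ ΔT = +28.8°C; T = 5.7°C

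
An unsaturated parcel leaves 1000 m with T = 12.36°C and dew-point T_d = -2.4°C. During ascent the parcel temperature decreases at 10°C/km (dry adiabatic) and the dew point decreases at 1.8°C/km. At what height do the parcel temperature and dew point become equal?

2800 m

T and T_d converge at 10 − 1.8 = 8.2°C per km
Height above start = (12.36 − (-2.4)) / 8.2 = 1.8 km
LCL altitude = 1000 m + 1800 m = 2800 m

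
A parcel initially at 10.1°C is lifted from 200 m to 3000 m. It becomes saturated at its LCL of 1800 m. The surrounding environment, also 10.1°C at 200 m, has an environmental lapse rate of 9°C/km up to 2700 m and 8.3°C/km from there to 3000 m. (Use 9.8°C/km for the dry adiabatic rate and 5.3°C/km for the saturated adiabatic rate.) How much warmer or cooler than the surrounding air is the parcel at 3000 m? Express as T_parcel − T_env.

+2.95°C (parcel warmer than environment)

Parcel:
  200 → 1800 m (dry, 9.8°C/km): ΔT = -9.8 × 1.6 = -15.68°C → T = -5.58°C
  1800 → 3000 m (saturated, 5.3°C/km): ΔT = -5.3 × 1.2 = -6.36°C → T = -11.94°C
Environment:
  200 → 2700 m (environment, lower layer, 9°C/km): ΔT = -9 × 2.5 = -22.5°C → T = -12.4°C
  2700 → 3000 m (environment, upper layer, 8.3°C/km): ΔT = -8.3 × 0.3 = -2.49°C → T = -14.89°C
T_parcel − T_env = -11.94 − (-14.89) = +2.95°C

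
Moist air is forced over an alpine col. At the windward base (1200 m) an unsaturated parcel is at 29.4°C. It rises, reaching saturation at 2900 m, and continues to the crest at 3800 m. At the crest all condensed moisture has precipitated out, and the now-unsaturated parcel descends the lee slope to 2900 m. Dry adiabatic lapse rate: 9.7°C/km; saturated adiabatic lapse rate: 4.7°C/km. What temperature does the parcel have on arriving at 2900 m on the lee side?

1200–2900 m, dry: Δz = 1.7 km ⇒ ΔT = -16.49°C; T = 12.91°C
2900–3800 m, saturated: Δz = 0.9 km ⇒ ΔT = -4.23°C; T = 8.68°C
3800–2900 m, dry descent: Δz = 0.9 km ⇒ ΔT = +8.73°C; T = 17.41°C

17.41°C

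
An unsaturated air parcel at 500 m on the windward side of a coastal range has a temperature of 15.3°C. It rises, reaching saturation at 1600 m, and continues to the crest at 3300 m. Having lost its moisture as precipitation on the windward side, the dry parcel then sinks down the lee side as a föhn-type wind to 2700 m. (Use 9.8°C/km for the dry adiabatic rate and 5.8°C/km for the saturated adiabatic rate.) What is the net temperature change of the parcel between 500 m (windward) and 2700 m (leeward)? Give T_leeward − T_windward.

500 → 1600 m (dry, 9.8°C/km): ΔT = -9.8 × 1.1 = -10.78°C → T = 4.52°C
1600 → 3300 m (saturated, 5.8°C/km): ΔT = -5.8 × 1.7 = -9.86°C → T = -5.34°C
3300 → 2700 m (dry descent, 9.8°C/km): ΔT = +9.8 × 0.6 = +5.88°C → T = 0.54°C
Net change vs windward start: 0.54 − 15.3 = -14.76°C

-14.76°C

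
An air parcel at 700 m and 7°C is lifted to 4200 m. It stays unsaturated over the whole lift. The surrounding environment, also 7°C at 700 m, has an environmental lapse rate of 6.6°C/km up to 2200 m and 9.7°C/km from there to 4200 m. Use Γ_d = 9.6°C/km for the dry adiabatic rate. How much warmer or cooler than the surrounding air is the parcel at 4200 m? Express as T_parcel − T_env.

Parcel:
  700–4200 m, dry: Δz = 3.5 km ⇒ ΔT = -33.6°C; T = -26.6°C
Environment:
  700–2200 m, environment, lower layer: Δz = 1.5 km ⇒ ΔT = -9.9°C; T = -2.9°C
  2200–4200 m, environment, upper layer: Δz = 2 km ⇒ ΔT = -19.4°C; T = -22.3°C
T_parcel − T_env = -26.6 − (-22.3) = -4.3°C

-4.3°C (parcel cooler than environment)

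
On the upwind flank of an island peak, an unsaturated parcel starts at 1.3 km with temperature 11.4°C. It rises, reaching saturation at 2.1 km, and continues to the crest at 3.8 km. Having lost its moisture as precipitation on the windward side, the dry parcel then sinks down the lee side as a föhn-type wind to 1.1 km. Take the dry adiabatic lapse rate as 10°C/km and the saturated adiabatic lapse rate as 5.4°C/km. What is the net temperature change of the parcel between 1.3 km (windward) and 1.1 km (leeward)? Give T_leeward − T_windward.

Dry to 2100 m: -10 × 0.8 km = -8°C, so T = 3.4°C.
Saturated to 3800 m: -5.4 × 1.7 km = -9.18°C, so T = -5.78°C.
Dry descent to 1100 m: +10 × 2.7 km = +27°C, so T = 21.22°C.
Net change vs windward start: 21.22 − 11.4 = +9.82°C

+9.82°C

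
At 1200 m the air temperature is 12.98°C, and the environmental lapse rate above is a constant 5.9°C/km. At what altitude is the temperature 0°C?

3400 m

Height above start = (12.98 − 0) / 5.9 = 2.2 km
Altitude = 1200 m + 2200 m = 3400 m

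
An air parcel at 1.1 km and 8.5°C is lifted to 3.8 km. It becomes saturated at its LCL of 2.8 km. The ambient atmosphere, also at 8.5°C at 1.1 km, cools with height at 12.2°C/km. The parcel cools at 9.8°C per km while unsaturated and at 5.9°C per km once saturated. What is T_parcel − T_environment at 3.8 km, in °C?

+10.38°C (parcel warmer than environment)

Parcel:
  1100–2800 m, dry: Δz = 1.7 km ⇒ ΔT = -16.66°C; T = -8.16°C
  2800–3800 m, saturated: Δz = 1 km ⇒ ΔT = -5.9°C; T = -14.06°C
Environment:
  1100–3800 m, environment: Δz = 2.7 km ⇒ ΔT = -32.94°C; T = -24.44°C
T_parcel − T_env = -14.06 − (-24.44) = +10.38°C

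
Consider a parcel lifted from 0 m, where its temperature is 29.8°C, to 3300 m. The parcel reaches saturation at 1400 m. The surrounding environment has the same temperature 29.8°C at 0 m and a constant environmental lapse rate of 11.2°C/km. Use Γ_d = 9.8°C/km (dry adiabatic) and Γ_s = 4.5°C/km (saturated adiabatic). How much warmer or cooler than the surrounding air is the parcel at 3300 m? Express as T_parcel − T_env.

Parcel:
  0 → 1400 m (dry, 9.8°C/km): ΔT = -9.8 × 1.4 = -13.72°C → T = 16.08°C
  1400 → 3300 m (saturated, 4.5°C/km): ΔT = -4.5 × 1.9 = -8.55°C → T = 7.53°C
Environment:
  0 → 3300 m (environment, 11.2°C/km): ΔT = -11.2 × 3.3 = -36.96°C → T = -7.16°C
T_parcel − T_env = 7.53 − (-7.16) = +14.69°C

+14.69°C (parcel warmer than environment)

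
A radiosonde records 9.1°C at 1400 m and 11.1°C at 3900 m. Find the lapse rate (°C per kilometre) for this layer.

Γ = −ΔT/Δz = (9.1 − 11.1) / (3900 − 1400) m
  = -2°C / 2.5 km = -0.8°C/km

-0.8°C/km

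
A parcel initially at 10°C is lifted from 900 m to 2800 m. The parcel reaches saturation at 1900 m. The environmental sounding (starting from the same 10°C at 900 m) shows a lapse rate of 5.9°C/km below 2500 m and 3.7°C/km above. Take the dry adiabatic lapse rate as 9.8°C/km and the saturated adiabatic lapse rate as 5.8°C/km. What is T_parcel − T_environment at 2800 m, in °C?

-4.47°C (parcel cooler than environment)

Parcel:
  From 900 m to 1900 m (dry): cools by 9.8 × 1 = 9.8°C, giving 0.2°C.
  From 1900 m to 2800 m (saturated): cools by 5.8 × 0.9 = 5.22°C, giving -5.02°C.
Environment:
  From 900 m to 2500 m (environment, lower layer): cools by 5.9 × 1.6 = 9.44°C, giving 0.56°C.
  From 2500 m to 2800 m (environment, upper layer): cools by 3.7 × 0.3 = 1.11°C, giving -0.55°C.
T_parcel − T_env = -5.02 − (-0.55) = -4.47°C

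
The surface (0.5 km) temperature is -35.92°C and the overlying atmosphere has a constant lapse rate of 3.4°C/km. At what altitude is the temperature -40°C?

Height above start = (-35.92 − (-40)) / 3.4 = 1.2 km
Altitude = 500 m + 1200 m = 1700 m

1.7 km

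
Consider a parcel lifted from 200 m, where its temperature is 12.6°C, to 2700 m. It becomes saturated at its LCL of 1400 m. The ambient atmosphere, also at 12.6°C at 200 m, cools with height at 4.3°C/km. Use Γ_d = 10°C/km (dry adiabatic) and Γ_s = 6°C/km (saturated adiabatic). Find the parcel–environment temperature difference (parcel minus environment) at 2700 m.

-9.05°C (parcel cooler than environment)

Parcel:
  From 200 m to 1400 m (dry): cools by 10 × 1.2 = 12°C, giving 0.6°C.
  From 1400 m to 2700 m (saturated): cools by 6 × 1.3 = 7.8°C, giving -7.2°C.
Environment:
  From 200 m to 2700 m (environment): cools by 4.3 × 2.5 = 10.75°C, giving 1.85°C.
T_parcel − T_env = -7.2 − 1.85 = -9.05°C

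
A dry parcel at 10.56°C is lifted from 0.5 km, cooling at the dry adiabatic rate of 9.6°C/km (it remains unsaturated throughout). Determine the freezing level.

1.6 km

Height above start = (10.56 − 0) / 9.6 = 1.1 km
Altitude = 500 m + 1100 m = 1600 m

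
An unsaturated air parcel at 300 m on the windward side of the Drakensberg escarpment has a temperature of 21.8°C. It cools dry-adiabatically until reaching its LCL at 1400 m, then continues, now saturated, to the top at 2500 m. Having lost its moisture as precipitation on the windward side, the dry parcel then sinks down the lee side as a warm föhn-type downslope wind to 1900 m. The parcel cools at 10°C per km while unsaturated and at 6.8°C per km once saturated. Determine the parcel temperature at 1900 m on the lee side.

9.32°C

300–1400 m, dry: Δz = 1.1 km ⇒ ΔT = -11°C; T = 10.8°C
1400–2500 m, saturated: Δz = 1.1 km ⇒ ΔT = -7.48°C; T = 3.32°C
2500–1900 m, dry descent: Δz = 0.6 km ⇒ ΔT = +6°C; T = 9.32°C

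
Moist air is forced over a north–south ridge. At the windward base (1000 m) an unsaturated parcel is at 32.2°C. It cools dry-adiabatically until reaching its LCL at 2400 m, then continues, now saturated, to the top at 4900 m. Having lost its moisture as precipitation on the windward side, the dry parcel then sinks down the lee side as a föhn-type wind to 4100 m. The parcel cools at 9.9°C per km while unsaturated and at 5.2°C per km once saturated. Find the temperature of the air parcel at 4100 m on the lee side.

13.26°C

1000 → 2400 m (dry, 9.9°C/km): ΔT = -9.9 × 1.4 = -13.86°C → T = 18.34°C
2400 → 4900 m (saturated, 5.2°C/km): ΔT = -5.2 × 2.5 = -13°C → T = 5.34°C
4900 → 4100 m (dry descent, 9.9°C/km): ΔT = +9.9 × 0.8 = +7.92°C → T = 13.26°C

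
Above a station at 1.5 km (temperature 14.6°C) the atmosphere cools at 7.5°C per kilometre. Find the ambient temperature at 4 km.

-4.15°C

Environmental to 4000 m: -7.5 × 2.5 km = -18.75°C, so T = -4.15°C.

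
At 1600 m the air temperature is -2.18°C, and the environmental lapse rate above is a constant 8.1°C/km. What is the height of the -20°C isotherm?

Height above start = (-2.18 − (-20)) / 8.1 = 2.2 km
Altitude = 1600 m + 2200 m = 3800 m

3800 m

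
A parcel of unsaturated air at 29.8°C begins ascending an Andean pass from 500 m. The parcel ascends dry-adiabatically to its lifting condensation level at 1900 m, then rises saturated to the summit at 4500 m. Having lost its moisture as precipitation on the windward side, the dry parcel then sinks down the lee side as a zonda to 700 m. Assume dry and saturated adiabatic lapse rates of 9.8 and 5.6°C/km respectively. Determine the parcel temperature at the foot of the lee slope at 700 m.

38.76°C

From 500 m to 1900 m (dry): cools by 9.8 × 1.4 = 13.72°C, giving 16.08°C.
From 1900 m to 4500 m (saturated): cools by 5.6 × 2.6 = 14.56°C, giving 1.52°C.
From 4500 m to 700 m (dry descent): warms by 9.8 × 3.8 = 37.24°C, giving 38.76°C.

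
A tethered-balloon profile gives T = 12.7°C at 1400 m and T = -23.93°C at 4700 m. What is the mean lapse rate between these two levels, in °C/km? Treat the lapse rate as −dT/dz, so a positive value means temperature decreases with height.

11.1°C/km

Γ = −ΔT/Δz = (12.7 − (-23.93)) / (4700 − 1400) m
  = 36.63°C / 3.3 km = 11.1°C/km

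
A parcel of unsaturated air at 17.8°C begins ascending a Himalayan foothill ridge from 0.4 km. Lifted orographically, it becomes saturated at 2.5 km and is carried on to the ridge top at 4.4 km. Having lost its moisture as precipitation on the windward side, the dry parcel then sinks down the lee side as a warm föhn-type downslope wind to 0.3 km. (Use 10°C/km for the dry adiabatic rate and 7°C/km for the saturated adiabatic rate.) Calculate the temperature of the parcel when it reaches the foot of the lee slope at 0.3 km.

24.5°C

400 → 2500 m (dry, 10°C/km): ΔT = -10 × 2.1 = -21°C → T = -3.2°C
2500 → 4400 m (saturated, 7°C/km): ΔT = -7 × 1.9 = -13.3°C → T = -16.5°C
4400 → 300 m (dry descent, 10°C/km): ΔT = +10 × 4.1 = +41°C → T = 24.5°C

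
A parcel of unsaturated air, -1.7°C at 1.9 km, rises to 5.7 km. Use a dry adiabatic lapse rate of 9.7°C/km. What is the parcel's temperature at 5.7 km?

-38.56°C

1900 → 5700 m (dry adiabatic, 9.7°C/km): ΔT = -9.7 × 3.8 = -36.86°C → T = -38.56°C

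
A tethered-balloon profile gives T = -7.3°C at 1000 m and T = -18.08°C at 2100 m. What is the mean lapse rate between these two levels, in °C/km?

9.8°C/km

Γ = −ΔT/Δz = (-7.3 − (-18.08)) / (2100 − 1000) m
  = 10.78°C / 1.1 km = 9.8°C/km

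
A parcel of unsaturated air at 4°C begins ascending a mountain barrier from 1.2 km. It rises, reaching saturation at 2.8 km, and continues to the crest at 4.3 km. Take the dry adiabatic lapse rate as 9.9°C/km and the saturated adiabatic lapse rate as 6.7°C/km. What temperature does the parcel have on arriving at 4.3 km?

-21.89°C

From 1200 m to 2800 m (dry): cools by 9.9 × 1.6 = 15.84°C, giving -11.84°C.
From 2800 m to 4300 m (saturated): cools by 6.7 × 1.5 = 10.05°C, giving -21.89°C.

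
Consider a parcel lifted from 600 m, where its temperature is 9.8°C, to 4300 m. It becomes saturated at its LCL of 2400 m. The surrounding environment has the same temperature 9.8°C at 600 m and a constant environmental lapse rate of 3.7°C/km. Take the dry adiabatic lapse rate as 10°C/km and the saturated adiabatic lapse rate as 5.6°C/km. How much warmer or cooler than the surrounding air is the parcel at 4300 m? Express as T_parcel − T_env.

-14.95°C (parcel cooler than environment)

Parcel:
  600–2400 m, dry: Δz = 1.8 km ⇒ ΔT = -18°C; T = -8.2°C
  2400–4300 m, saturated: Δz = 1.9 km ⇒ ΔT = -10.64°C; T = -18.84°C
Environment:
  600–4300 m, environment: Δz = 3.7 km ⇒ ΔT = -13.69°C; T = -3.89°C
T_parcel − T_env = -18.84 − (-3.89) = -14.95°C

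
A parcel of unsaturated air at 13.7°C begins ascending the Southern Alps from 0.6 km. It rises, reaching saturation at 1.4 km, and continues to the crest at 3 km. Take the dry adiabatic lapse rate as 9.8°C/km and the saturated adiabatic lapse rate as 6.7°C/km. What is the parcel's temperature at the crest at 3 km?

-4.86°C

Dry to 1400 m: -9.8 × 0.8 km = -7.84°C, so T = 5.86°C.
Saturated to 3000 m: -6.7 × 1.6 km = -10.72°C, so T = -4.86°C.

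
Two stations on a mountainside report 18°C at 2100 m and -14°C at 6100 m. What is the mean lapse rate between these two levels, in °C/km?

8°C/km

Γ = −ΔT/Δz = (18 − (-14)) / (6100 − 2100) m
  = 32°C / 4 km = 8°C/km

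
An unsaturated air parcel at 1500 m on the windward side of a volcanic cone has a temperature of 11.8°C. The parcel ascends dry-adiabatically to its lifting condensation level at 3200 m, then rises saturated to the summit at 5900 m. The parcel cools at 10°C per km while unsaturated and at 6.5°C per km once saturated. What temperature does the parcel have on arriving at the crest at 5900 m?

Dry to 3200 m: -10 × 1.7 km = -17°C, so T = -5.2°C.
Saturated to 5900 m: -6.5 × 2.7 km = -17.55°C, so T = -22.75°C.

-22.75°C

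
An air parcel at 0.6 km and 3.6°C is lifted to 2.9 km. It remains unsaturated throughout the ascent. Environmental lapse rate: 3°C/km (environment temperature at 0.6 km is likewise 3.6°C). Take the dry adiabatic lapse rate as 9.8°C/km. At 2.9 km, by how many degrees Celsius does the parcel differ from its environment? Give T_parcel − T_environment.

Parcel:
  600 → 2900 m (dry, 9.8°C/km): ΔT = -9.8 × 2.3 = -22.54°C → T = -18.94°C
Environment:
  600 → 2900 m (environment, 3°C/km): ΔT = -3 × 2.3 = -6.9°C → T = -3.3°C
T_parcel − T_env = -18.94 − (-3.3) = -15.64°C

-15.64°C (parcel cooler than environment)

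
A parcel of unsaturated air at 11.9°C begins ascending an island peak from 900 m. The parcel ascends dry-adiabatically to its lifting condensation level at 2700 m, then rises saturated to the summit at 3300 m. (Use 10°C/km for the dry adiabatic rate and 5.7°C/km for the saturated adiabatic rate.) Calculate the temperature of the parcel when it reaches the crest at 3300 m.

-9.52°C

900 → 2700 m (dry, 10°C/km): ΔT = -10 × 1.8 = -18°C → T = -6.1°C
2700 → 3300 m (saturated, 5.7°C/km): ΔT = -5.7 × 0.6 = -3.42°C → T = -9.52°C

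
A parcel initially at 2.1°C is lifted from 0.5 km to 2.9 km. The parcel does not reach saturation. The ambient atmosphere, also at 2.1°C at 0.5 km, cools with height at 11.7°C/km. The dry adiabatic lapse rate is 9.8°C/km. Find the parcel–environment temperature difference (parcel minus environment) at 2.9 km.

+4.56°C (parcel warmer than environment)

Parcel:
  Dry to 2900 m: -9.8 × 2.4 km = -23.52°C, so T = -21.42°C.
Environment:
  Environment to 2900 m: -11.7 × 2.4 km = -28.08°C, so T = -25.98°C.
T_parcel − T_env = -21.42 − (-25.98) = +4.56°C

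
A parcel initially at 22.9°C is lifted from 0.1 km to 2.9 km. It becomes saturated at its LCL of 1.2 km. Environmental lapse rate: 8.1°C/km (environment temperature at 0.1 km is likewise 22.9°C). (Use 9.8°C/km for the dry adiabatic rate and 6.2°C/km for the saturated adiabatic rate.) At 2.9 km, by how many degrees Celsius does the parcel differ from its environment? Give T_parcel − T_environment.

Parcel:
  Dry to 1200 m: -9.8 × 1.1 km = -10.78°C, so T = 12.12°C.
  Saturated to 2900 m: -6.2 × 1.7 km = -10.54°C, so T = 1.58°C.
Environment:
  Environment to 2900 m: -8.1 × 2.8 km = -22.68°C, so T = 0.22°C.
T_parcel − T_env = 1.58 − 0.22 = +1.36°C

+1.36°C (parcel warmer than environment)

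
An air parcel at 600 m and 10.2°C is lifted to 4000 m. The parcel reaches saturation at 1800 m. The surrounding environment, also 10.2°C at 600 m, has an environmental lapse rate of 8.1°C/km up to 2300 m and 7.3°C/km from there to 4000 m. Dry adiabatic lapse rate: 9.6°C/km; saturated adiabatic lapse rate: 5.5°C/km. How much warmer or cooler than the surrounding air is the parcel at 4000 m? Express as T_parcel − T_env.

+2.56°C (parcel warmer than environment)

Parcel:
  600 → 1800 m (dry, 9.6°C/km): ΔT = -9.6 × 1.2 = -11.52°C → T = -1.32°C
  1800 → 4000 m (saturated, 5.5°C/km): ΔT = -5.5 × 2.2 = -12.1°C → T = -13.42°C
Environment:
  600 → 2300 m (environment, lower layer, 8.1°C/km): ΔT = -8.1 × 1.7 = -13.77°C → T = -3.57°C
  2300 → 4000 m (environment, upper layer, 7.3°C/km): ΔT = -7.3 × 1.7 = -12.41°C → T = -15.98°C
T_parcel − T_env = -13.42 − (-15.98) = +2.56°C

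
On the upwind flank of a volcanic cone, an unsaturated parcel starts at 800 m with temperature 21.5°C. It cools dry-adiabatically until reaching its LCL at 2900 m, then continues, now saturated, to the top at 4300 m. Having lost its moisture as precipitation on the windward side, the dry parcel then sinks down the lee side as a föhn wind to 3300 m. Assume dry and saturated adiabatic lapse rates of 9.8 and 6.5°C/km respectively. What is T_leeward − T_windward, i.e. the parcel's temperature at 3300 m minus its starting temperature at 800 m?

-19.88°C

800–2900 m, dry: Δz = 2.1 km ⇒ ΔT = -20.58°C; T = 0.92°C
2900–4300 m, saturated: Δz = 1.4 km ⇒ ΔT = -9.1°C; T = -8.18°C
4300–3300 m, dry descent: Δz = 1 km ⇒ ΔT = +9.8°C; T = 1.62°C
Net change vs windward start: 1.62 − 21.5 = -19.88°C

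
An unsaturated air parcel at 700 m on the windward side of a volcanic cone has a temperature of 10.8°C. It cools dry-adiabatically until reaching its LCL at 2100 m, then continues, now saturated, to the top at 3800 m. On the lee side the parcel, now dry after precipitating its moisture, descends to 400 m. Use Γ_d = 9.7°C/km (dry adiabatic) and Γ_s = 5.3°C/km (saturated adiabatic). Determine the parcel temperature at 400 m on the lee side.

700–2100 m, dry: Δz = 1.4 km ⇒ ΔT = -13.58°C; T = -2.78°C
2100–3800 m, saturated: Δz = 1.7 km ⇒ ΔT = -9.01°C; T = -11.79°C
3800–400 m, dry descent: Δz = 3.4 km ⇒ ΔT = +32.98°C; T = 21.19°C

21.19°C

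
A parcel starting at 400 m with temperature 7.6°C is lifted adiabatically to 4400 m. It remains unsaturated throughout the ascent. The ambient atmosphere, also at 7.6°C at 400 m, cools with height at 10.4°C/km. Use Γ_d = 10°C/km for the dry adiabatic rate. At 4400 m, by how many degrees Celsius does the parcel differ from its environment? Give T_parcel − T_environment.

+1.6°C (parcel warmer than environment)

Parcel:
  Dry to 4400 m: -10 × 4 km = -40°C, so T = -32.4°C.
Environment:
  Environment to 4400 m: -10.4 × 4 km = -41.6°C, so T = -34°C.
T_parcel − T_env = -32.4 − (-34) = +1.6°C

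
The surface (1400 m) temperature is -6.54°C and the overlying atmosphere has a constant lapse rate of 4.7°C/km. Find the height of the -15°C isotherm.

Height above start = (-6.54 − (-15)) / 4.7 = 1.8 km
Altitude = 1400 m + 1800 m = 3200 m

3200 m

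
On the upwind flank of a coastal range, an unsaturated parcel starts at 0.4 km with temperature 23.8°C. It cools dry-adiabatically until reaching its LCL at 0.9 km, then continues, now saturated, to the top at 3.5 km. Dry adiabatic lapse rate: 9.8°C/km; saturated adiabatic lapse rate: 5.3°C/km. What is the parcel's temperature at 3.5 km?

400–900 m, dry: Δz = 0.5 km ⇒ ΔT = -4.9°C; T = 18.9°C
900–3500 m, saturated: Δz = 2.6 km ⇒ ΔT = -13.78°C; T = 5.12°C

5.12°C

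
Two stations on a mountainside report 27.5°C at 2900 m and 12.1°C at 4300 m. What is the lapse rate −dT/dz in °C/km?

Γ = −ΔT/Δz = (27.5 − 12.1) / (4300 − 2900) m
  = 15.4°C / 1.4 km = 11°C/km

11°C/km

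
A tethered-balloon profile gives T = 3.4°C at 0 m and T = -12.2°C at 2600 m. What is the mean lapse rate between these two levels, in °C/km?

6°C/km

Γ = −ΔT/Δz = (3.4 − (-12.2)) / (2600 − 0) m
  = 15.6°C / 2.6 km = 6°C/km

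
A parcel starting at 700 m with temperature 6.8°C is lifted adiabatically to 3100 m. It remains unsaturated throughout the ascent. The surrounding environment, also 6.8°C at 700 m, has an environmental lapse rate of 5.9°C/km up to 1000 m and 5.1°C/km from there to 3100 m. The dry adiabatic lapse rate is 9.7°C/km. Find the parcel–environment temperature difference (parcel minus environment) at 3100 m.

Parcel:
  700–3100 m, dry: Δz = 2.4 km ⇒ ΔT = -23.28°C; T = -16.48°C
Environment:
  700–1000 m, environment, lower layer: Δz = 0.3 km ⇒ ΔT = -1.77°C; T = 5.03°C
  1000–3100 m, environment, upper layer: Δz = 2.1 km ⇒ ΔT = -10.71°C; T = -5.68°C
T_parcel − T_env = -16.48 − (-5.68) = -10.8°C

-10.8°C (parcel cooler than environment)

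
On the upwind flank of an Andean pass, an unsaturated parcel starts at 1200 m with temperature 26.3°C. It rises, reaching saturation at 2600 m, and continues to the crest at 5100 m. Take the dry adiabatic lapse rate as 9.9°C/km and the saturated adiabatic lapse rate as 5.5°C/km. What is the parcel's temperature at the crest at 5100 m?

-1.31°C

Dry to 2600 m: -9.9 × 1.4 km = -13.86°C, so T = 12.44°C.
Saturated to 5100 m: -5.5 × 2.5 km = -13.75°C, so T = -1.31°C.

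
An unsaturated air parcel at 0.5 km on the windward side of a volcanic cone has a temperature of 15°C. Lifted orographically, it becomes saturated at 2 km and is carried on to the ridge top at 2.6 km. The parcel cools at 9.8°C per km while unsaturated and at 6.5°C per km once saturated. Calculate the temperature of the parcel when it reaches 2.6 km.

-3.6°C

500–2000 m, dry: Δz = 1.5 km ⇒ ΔT = -14.7°C; T = 0.3°C
2000–2600 m, saturated: Δz = 0.6 km ⇒ ΔT = -3.9°C; T = -3.6°C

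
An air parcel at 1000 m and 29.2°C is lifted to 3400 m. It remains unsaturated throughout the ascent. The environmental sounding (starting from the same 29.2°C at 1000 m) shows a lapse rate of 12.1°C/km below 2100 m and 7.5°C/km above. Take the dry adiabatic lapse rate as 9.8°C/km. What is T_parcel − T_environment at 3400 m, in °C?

-0.46°C (parcel cooler than environment)

Parcel:
  1000–3400 m, dry: Δz = 2.4 km ⇒ ΔT = -23.52°C; T = 5.68°C
Environment:
  1000–2100 m, environment, lower layer: Δz = 1.1 km ⇒ ΔT = -13.31°C; T = 15.89°C
  2100–3400 m, environment, upper layer: Δz = 1.3 km ⇒ ΔT = -9.75°C; T = 6.14°C
T_parcel − T_env = 5.68 − 6.14 = -0.46°C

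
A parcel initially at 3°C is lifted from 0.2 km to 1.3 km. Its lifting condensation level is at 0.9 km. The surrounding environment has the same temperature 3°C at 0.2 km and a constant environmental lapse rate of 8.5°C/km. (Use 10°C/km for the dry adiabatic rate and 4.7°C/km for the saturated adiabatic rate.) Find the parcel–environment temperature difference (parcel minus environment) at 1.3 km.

Parcel:
  Dry to 900 m: -10 × 0.7 km = -7°C, so T = -4°C.
  Saturated to 1300 m: -4.7 × 0.4 km = -1.88°C, so T = -5.88°C.
Environment:
  Environment to 1300 m: -8.5 × 1.1 km = -9.35°C, so T = -6.35°C.
T_parcel − T_env = -5.88 − (-6.35) = +0.47°C

+0.47°C (parcel warmer than environment)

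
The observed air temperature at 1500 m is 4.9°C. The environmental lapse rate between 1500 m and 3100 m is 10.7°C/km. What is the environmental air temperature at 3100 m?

-12.22°C

1500–3100 m, environmental: Δz = 1.6 km ⇒ ΔT = -17.12°C; T = -12.22°C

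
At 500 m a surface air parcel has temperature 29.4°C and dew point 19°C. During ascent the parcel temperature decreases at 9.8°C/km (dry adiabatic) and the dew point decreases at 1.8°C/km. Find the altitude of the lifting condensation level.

T and T_d converge at 9.8 − 1.8 = 8°C per km
Height above start = (29.4 − 19) / 8 = 1.3 km
LCL altitude = 500 m + 1300 m = 1800 m

1800 m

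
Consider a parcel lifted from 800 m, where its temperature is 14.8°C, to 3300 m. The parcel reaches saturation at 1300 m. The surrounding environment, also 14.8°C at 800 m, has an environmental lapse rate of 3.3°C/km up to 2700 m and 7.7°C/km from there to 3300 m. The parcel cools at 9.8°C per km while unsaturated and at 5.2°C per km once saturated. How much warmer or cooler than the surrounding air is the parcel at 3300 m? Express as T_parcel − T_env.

-4.41°C (parcel cooler than environment)

Parcel:
  800–1300 m, dry: Δz = 0.5 km ⇒ ΔT = -4.9°C; T = 9.9°C
  1300–3300 m, saturated: Δz = 2 km ⇒ ΔT = -10.4°C; T = -0.5°C
Environment:
  800–2700 m, environment, lower layer: Δz = 1.9 km ⇒ ΔT = -6.27°C; T = 8.53°C
  2700–3300 m, environment, upper layer: Δz = 0.6 km ⇒ ΔT = -4.62°C; T = 3.91°C
T_parcel − T_env = -0.5 − 3.91 = -4.41°C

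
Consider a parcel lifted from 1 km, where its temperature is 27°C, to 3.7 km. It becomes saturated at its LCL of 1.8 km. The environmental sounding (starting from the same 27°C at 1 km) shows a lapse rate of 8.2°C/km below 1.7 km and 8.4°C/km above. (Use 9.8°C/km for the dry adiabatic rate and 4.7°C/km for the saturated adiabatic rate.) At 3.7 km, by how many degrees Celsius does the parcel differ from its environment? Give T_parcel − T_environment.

Parcel:
  1000 → 1800 m (dry, 9.8°C/km): ΔT = -9.8 × 0.8 = -7.84°C → T = 19.16°C
  1800 → 3700 m (saturated, 4.7°C/km): ΔT = -4.7 × 1.9 = -8.93°C → T = 10.23°C
Environment:
  1000 → 1700 m (environment, lower layer, 8.2°C/km): ΔT = -8.2 × 0.7 = -5.74°C → T = 21.26°C
  1700 → 3700 m (environment, upper layer, 8.4°C/km): ΔT = -8.4 × 2 = -16.8°C → T = 4.46°C
T_parcel − T_env = 10.23 − 4.46 = +5.77°C

+5.77°C (parcel warmer than environment)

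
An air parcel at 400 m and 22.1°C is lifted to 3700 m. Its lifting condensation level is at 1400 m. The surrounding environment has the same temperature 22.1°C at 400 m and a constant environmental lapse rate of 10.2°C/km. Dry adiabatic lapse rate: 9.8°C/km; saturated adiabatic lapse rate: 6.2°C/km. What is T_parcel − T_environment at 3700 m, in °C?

Parcel:
  Dry to 1400 m: -9.8 × 1 km = -9.8°C, so T = 12.3°C.
  Saturated to 3700 m: -6.2 × 2.3 km = -14.26°C, so T = -1.96°C.
Environment:
  Environment to 3700 m: -10.2 × 3.3 km = -33.66°C, so T = -11.56°C.
T_parcel − T_env = -1.96 − (-11.56) = +9.6°C

+9.6°C (parcel warmer than environment)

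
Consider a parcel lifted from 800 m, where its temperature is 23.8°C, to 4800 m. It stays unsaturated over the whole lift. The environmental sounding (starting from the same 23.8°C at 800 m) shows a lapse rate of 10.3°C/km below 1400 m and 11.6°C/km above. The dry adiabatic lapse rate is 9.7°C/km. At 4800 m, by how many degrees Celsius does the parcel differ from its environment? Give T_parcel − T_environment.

Parcel:
  800 → 4800 m (dry, 9.7°C/km): ΔT = -9.7 × 4 = -38.8°C → T = -15°C
Environment:
  800 → 1400 m (environment, lower layer, 10.3°C/km): ΔT = -10.3 × 0.6 = -6.18°C → T = 17.62°C
  1400 → 4800 m (environment, upper layer, 11.6°C/km): ΔT = -11.6 × 3.4 = -39.44°C → T = -21.82°C
T_parcel − T_env = -15 − (-21.82) = +6.82°C

+6.82°C (parcel warmer than environment)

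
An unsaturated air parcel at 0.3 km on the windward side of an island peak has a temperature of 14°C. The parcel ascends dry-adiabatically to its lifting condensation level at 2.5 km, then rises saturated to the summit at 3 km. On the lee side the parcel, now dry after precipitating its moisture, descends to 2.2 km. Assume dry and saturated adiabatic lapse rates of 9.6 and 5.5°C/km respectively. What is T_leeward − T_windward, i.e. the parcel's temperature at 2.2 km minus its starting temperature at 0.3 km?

Dry to 2500 m: -9.6 × 2.2 km = -21.12°C, so T = -7.12°C.
Saturated to 3000 m: -5.5 × 0.5 km = -2.75°C, so T = -9.87°C.
Dry descent to 2200 m: +9.6 × 0.8 km = +7.68°C, so T = -2.19°C.
Net change vs windward start: -2.19 − 14 = -16.19°C

-16.19°C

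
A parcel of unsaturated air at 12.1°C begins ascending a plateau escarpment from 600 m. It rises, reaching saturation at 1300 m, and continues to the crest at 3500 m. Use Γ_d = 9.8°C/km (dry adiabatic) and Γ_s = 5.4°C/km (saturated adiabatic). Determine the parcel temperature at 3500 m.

Dry to 1300 m: -9.8 × 0.7 km = -6.86°C, so T = 5.24°C.
Saturated to 3500 m: -5.4 × 2.2 km = -11.88°C, so T = -6.64°C.

-6.64°C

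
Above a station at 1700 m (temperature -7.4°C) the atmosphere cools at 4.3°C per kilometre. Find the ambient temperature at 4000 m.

1700–4000 m, environmental: Δz = 2.3 km ⇒ ΔT = -9.89°C; T = -17.29°C

-17.29°C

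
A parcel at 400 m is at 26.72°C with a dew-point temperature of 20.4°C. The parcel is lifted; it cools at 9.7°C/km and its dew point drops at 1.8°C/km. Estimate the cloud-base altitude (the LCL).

1200 m

T and T_d converge at 9.7 − 1.8 = 7.9°C per km
Height above start = (26.72 − 20.4) / 7.9 = 0.8 km
LCL altitude = 400 m + 800 m = 1200 m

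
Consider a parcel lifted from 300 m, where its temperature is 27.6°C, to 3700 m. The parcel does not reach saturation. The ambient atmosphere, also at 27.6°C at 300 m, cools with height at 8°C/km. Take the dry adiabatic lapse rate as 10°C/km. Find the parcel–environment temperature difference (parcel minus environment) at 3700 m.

Parcel:
  300–3700 m, dry: Δz = 3.4 km ⇒ ΔT = -34°C; T = -6.4°C
Environment:
  300–3700 m, environment: Δz = 3.4 km ⇒ ΔT = -27.2°C; T = 0.4°C
T_parcel − T_env = -6.4 − 0.4 = -6.8°C

-6.8°C (parcel cooler than environment)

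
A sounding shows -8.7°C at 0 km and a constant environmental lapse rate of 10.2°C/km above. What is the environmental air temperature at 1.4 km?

-22.98°C

Environmental to 1400 m: -10.2 × 1.4 km = -14.28°C, so T = -22.98°C.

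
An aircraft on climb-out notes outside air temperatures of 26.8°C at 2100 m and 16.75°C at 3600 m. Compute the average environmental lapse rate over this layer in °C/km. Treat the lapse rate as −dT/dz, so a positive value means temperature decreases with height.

6.7°C/km

Γ = −ΔT/Δz = (26.8 − 16.75) / (3600 − 2100) m
  = 10.05°C / 1.5 km = 6.7°C/km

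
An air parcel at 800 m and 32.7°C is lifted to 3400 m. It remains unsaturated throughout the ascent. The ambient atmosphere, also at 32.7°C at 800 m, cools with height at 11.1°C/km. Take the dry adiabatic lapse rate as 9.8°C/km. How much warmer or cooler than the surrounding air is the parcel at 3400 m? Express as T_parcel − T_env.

+3.38°C (parcel warmer than environment)

Parcel:
  800–3400 m, dry: Δz = 2.6 km ⇒ ΔT = -25.48°C; T = 7.22°C
Environment:
  800–3400 m, environment: Δz = 2.6 km ⇒ ΔT = -28.86°C; T = 3.84°C
T_parcel − T_env = 7.22 − 3.84 = +3.38°C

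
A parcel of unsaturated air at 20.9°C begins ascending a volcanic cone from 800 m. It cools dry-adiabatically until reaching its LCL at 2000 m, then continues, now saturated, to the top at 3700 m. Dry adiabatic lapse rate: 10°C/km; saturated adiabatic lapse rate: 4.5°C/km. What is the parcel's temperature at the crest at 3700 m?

800 → 2000 m (dry, 10°C/km): ΔT = -10 × 1.2 = -12°C → T = 8.9°C
2000 → 3700 m (saturated, 4.5°C/km): ΔT = -4.5 × 1.7 = -7.65°C → T = 1.25°C

1.25°C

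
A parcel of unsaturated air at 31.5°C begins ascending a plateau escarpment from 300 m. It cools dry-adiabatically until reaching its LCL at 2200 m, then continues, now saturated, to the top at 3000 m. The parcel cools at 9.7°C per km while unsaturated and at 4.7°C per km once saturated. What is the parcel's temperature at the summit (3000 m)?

9.31°C

Dry to 2200 m: -9.7 × 1.9 km = -18.43°C, so T = 13.07°C.
Saturated to 3000 m: -4.7 × 0.8 km = -3.76°C, so T = 9.31°C.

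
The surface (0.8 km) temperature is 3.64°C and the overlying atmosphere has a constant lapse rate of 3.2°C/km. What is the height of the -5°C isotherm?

3.5 km

Height above start = (3.64 − (-5)) / 3.2 = 2.7 km
Altitude = 800 m + 2700 m = 3500 m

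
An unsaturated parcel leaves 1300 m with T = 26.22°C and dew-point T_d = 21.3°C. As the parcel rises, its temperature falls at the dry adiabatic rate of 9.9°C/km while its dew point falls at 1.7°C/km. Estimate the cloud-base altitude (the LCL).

1900 m

T and T_d converge at 9.9 − 1.7 = 8.2°C per km
Height above start = (26.22 − 21.3) / 8.2 = 0.6 km
LCL altitude = 1300 m + 600 m = 1900 m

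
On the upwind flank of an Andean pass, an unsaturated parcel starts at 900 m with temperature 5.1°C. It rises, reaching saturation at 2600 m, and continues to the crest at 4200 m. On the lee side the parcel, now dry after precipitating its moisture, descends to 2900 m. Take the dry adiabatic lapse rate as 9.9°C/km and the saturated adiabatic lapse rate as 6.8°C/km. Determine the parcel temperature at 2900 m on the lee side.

-9.74°C

Dry to 2600 m: -9.9 × 1.7 km = -16.83°C, so T = -11.73°C.
Saturated to 4200 m: -6.8 × 1.6 km = -10.88°C, so T = -22.61°C.
Dry descent to 2900 m: +9.9 × 1.3 km = +12.87°C, so T = -9.74°C.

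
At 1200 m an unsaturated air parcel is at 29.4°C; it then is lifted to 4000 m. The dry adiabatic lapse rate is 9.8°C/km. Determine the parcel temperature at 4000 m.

1.96°C

1200 → 4000 m (dry adiabatic, 9.8°C/km): ΔT = -9.8 × 2.8 = -27.44°C → T = 1.96°C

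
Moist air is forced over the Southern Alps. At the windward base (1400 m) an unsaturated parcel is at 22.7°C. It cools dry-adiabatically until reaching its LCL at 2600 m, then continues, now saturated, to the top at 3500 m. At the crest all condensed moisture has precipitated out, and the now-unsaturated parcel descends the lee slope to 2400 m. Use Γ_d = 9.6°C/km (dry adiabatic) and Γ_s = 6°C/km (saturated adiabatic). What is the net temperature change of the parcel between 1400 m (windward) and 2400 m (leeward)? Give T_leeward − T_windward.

Dry to 2600 m: -9.6 × 1.2 km = -11.52°C, so T = 11.18°C.
Saturated to 3500 m: -6 × 0.9 km = -5.4°C, so T = 5.78°C.
Dry descent to 2400 m: +9.6 × 1.1 km = +10.56°C, so T = 16.34°C.
Net change vs windward start: 16.34 − 22.7 = -6.36°C

-6.36°C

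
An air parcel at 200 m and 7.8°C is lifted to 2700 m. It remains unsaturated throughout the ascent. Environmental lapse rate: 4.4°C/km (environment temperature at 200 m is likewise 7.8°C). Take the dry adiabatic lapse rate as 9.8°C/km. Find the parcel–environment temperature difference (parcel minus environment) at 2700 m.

-13.5°C (parcel cooler than environment)

Parcel:
  From 200 m to 2700 m (dry): cools by 9.8 × 2.5 = 24.5°C, giving -16.7°C.
Environment:
  From 200 m to 2700 m (environment): cools by 4.4 × 2.5 = 11°C, giving -3.2°C.
T_parcel − T_env = -16.7 − (-3.2) = -13.5°C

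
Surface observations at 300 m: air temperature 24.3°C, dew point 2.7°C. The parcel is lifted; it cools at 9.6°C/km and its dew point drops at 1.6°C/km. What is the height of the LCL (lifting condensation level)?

3000 m

T and T_d converge at 9.6 − 1.6 = 8°C per km
Height above start = (24.3 − 2.7) / 8 = 2.7 km
LCL altitude = 300 m + 2700 m = 3000 m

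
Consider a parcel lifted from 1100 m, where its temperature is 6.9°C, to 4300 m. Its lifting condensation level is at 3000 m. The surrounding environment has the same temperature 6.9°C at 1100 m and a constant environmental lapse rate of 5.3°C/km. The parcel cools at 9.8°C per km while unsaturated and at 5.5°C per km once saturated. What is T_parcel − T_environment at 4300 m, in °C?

Parcel:
  1100 → 3000 m (dry, 9.8°C/km): ΔT = -9.8 × 1.9 = -18.62°C → T = -11.72°C
  3000 → 4300 m (saturated, 5.5°C/km): ΔT = -5.5 × 1.3 = -7.15°C → T = -18.87°C
Environment:
  1100 → 4300 m (environment, 5.3°C/km): ΔT = -5.3 × 3.2 = -16.96°C → T = -10.06°C
T_parcel − T_env = -18.87 − (-10.06) = -8.81°C

-8.81°C (parcel cooler than environment)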